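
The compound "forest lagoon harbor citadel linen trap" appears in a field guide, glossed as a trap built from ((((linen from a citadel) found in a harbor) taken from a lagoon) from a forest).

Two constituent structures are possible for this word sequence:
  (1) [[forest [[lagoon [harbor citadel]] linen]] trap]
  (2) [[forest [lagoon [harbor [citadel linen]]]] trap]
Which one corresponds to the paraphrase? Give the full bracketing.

The paraphrase's head is the "trap" part ("trap"); its modifier is "forest lagoon harbor citadel linen".
That top-level split, carried through the inner groups, gives [[forest [lagoon [harbor [citadel linen]]]] trap].

[[forest [lagoon [harbor [citadel linen]]]] trap]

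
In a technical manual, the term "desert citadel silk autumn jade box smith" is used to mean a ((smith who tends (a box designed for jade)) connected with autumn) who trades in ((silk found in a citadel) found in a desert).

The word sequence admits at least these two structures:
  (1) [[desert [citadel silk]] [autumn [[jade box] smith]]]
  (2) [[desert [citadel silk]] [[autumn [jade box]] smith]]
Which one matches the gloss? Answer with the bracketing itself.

The paraphrase's head is the "smith" part ("autumn jade box smith"); its modifier is "desert citadel silk".
That top-level split, carried through the inner groups, gives [[desert [citadel silk]] [autumn [[jade box] smith]]].

[[desert [citadel silk]] [autumn [[jade box] smith]]]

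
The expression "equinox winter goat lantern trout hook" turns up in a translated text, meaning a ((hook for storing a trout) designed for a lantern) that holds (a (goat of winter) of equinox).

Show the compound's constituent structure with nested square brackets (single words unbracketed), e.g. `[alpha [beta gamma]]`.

Overall it is a kind of hook (specifically "lantern trout hook"); the modifier is "equinox winter goat".
"equinox winter goat" → head "goat" (specifically "winter goat"), modifier "equinox".
"winter goat" → head "goat", modifier "winter".
"lantern trout hook" → head "hook" (specifically "trout hook"), modifier "lantern".
"trout hook" → head "hook", modifier "trout".
So the structure is [[equinox [winter goat]] [lantern [trout hook]]].

[[equinox [winter goat]] [lantern [trout hook]]]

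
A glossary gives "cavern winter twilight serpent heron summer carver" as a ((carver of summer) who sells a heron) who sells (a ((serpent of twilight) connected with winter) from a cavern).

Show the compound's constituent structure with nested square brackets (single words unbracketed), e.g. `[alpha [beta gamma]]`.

The outermost head in the paraphrase is "carver" (specifically "heron summer carver"), modified by "cavern winter twilight serpent".
Within "cavern winter twilight serpent", the head is "serpent" (specifically "winter twilight serpent") and the modifier is "cavern".
Within "winter twilight serpent", the head is "serpent" (specifically "twilight serpent") and the modifier is "winter".
Within "twilight serpent", the head is "serpent" and the modifier is "twilight".
Within "heron summer carver", the head is "carver" (specifically "summer carver") and the modifier is "heron".
Within "summer carver", the head is "carver" and the modifier is "summer".
So the structure is [[cavern [winter [twilight serpent]]] [heron [summer carver]]].

[[cavern [winter [twilight serpent]]] [heron [summer carver]]]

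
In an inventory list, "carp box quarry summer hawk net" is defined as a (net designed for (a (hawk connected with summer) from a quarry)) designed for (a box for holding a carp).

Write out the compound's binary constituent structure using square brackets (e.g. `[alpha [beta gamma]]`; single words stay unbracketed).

[[carp box] [[quarry [summer hawk]] net]]

Whole compound: head "net" (specifically "quarry summer hawk net"), modifier "carp box".
Inside "carp box": head "box", modifier "carp".
Inside "quarry summer hawk net": head "net", modifier "quarry summer hawk".
Inside "quarry summer hawk": head "hawk" (specifically "summer hawk"), modifier "quarry".
Inside "summer hawk": head "hawk", modifier "summer".
Putting it together: [[carp box] [[quarry [summer hawk]] net]].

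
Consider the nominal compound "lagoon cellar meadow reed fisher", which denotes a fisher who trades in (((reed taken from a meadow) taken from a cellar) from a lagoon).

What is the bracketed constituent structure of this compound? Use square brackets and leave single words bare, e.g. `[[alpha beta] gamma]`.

[[lagoon [cellar [meadow reed]]] fisher]

Overall it is a kind of fisher; the modifier is "lagoon cellar meadow reed".
Within "lagoon cellar meadow reed", the head is "reed" (specifically "cellar meadow reed") and the modifier is "lagoon".
Within "cellar meadow reed", the head is "reed" (specifically "meadow reed") and the modifier is "cellar".
Within "meadow reed", the head is "reed" and the modifier is "meadow".
Putting it together: [[lagoon [cellar [meadow reed]]] fisher].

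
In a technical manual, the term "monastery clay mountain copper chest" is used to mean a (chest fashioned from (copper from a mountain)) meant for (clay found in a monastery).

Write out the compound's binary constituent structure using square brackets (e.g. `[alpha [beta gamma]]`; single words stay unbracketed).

[[monastery clay] [[mountain copper] chest]]

The outermost head in the paraphrase is "chest" (specifically "mountain copper chest"), modified by "monastery clay".
"monastery clay" → head "clay", modifier "monastery".
"mountain copper chest" → head "chest", modifier "mountain copper".
"mountain copper" → head "copper", modifier "mountain".
Assembled: [[monastery clay] [[mountain copper] chest]].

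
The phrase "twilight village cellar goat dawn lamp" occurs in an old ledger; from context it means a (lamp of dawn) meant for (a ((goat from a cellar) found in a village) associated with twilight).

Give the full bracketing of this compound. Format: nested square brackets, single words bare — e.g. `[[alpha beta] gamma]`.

Whole compound: head "lamp" (specifically "dawn lamp"), modifier "twilight village cellar goat".
Inside "twilight village cellar goat": head "goat" (specifically "village cellar goat"), modifier "twilight".
Inside "village cellar goat": head "goat" (specifically "cellar goat"), modifier "village".
Inside "cellar goat": head "goat", modifier "cellar".
Inside "dawn lamp": head "lamp", modifier "dawn".
Assembled: [[twilight [village [cellar goat]]] [dawn lamp]].

[[twilight [village [cellar goat]]] [dawn lamp]]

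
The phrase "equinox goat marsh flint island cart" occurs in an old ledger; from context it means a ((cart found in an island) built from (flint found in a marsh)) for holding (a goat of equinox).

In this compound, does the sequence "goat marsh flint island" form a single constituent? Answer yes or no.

The top-level split is [equinox goat] [marsh flint island cart]; the full structure is [[equinox goat] [[marsh flint] [island cart]]].
"goat marsh flint island" straddles a constituent boundary, so it is not a single unit.

no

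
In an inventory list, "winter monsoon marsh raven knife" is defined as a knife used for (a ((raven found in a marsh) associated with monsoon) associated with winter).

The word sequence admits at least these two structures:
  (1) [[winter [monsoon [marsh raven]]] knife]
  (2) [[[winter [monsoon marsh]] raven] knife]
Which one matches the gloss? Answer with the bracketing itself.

The paraphrase's head is the "knife" part ("knife"); its modifier is "winter monsoon marsh raven".
That top-level split, carried through the inner groups, gives [[winter [monsoon [marsh raven]]] knife].

[[winter [monsoon [marsh raven]]] knife]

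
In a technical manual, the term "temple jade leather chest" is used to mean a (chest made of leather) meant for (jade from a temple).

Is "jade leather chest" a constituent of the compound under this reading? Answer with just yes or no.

The top-level split is [temple jade] [leather chest]; the full structure is [[temple jade] [leather chest]].
"jade leather chest" straddles a constituent boundary, so it is not a single unit.

no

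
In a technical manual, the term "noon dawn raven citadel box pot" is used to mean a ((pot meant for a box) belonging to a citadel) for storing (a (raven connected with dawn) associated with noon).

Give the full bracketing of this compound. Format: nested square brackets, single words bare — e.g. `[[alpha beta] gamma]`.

[[noon [dawn raven]] [citadel [box pot]]]

Overall it is a kind of pot (specifically "citadel box pot"); the modifier is "noon dawn raven".
"noon dawn raven" → head "raven" (specifically "dawn raven"), modifier "noon".
"dawn raven" → head "raven", modifier "dawn".
"citadel box pot" → head "pot" (specifically "box pot"), modifier "citadel".
"box pot" → head "pot", modifier "box".
Assembled: [[noon [dawn raven]] [citadel [box pot]]].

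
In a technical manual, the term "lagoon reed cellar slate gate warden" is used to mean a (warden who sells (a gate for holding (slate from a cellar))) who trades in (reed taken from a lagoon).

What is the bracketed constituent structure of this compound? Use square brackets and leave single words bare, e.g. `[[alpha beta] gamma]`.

[[lagoon reed] [[[cellar slate] gate] warden]]

At the top level: head "warden" (specifically "cellar slate gate warden"); modifier "lagoon reed".
Inside "lagoon reed": head "reed", modifier "lagoon".
Inside "cellar slate gate warden": head "warden", modifier "cellar slate gate".
Inside "cellar slate gate": head "gate", modifier "cellar slate".
Inside "cellar slate": head "slate", modifier "cellar".
Assembled: [[lagoon reed] [[[cellar slate] gate] warden]].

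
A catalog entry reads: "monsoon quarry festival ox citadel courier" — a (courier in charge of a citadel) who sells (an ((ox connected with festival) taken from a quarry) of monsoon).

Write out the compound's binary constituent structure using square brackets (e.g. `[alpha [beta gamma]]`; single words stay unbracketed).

[[monsoon [quarry [festival ox]]] [citadel courier]]

Whole compound: head "courier" (specifically "citadel courier"), modifier "monsoon quarry festival ox".
Within "monsoon quarry festival ox", the head is "ox" (specifically "quarry festival ox") and the modifier is "monsoon".
Within "quarry festival ox", the head is "ox" (specifically "festival ox") and the modifier is "quarry".
Within "festival ox", the head is "ox" and the modifier is "festival".
Within "citadel courier", the head is "courier" and the modifier is "citadel".
Assembled: [[monsoon [quarry [festival ox]]] [citadel courier]].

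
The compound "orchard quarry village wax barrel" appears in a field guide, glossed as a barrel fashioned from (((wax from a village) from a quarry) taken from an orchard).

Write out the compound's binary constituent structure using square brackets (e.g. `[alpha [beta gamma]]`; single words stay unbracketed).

The outermost head in the paraphrase is "barrel", modified by "orchard quarry village wax".
Within "orchard quarry village wax", the head is "wax" (specifically "quarry village wax") and the modifier is "orchard".
Within "quarry village wax", the head is "wax" (specifically "village wax") and the modifier is "quarry".
Within "village wax", the head is "wax" and the modifier is "village".
Assembled: [[orchard [quarry [village wax]]] barrel].

[[orchard [quarry [village wax]]] barrel]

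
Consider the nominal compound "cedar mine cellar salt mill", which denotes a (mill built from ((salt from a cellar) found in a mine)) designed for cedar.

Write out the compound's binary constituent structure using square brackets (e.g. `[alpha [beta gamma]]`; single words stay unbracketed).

Overall it is a kind of mill (specifically "mine cellar salt mill"); the modifier is "cedar".
"mine cellar salt mill" → head "mill", modifier "mine cellar salt".
"mine cellar salt" → head "salt" (specifically "cellar salt"), modifier "mine".
"cellar salt" → head "salt", modifier "cellar".
So the structure is [cedar [[mine [cellar salt]] mill]].

[cedar [[mine [cellar salt]] mill]]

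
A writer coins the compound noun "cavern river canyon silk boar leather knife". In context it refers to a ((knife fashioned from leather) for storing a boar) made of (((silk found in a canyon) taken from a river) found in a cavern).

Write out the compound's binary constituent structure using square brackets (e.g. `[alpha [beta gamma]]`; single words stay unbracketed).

Whole compound: head "knife" (specifically "boar leather knife"), modifier "cavern river canyon silk".
Within "cavern river canyon silk", the head is "silk" (specifically "river canyon silk") and the modifier is "cavern".
Within "river canyon silk", the head is "silk" (specifically "canyon silk") and the modifier is "river".
Within "canyon silk", the head is "silk" and the modifier is "canyon".
Within "boar leather knife", the head is "knife" (specifically "leather knife") and the modifier is "boar".
Within "leather knife", the head is "knife" and the modifier is "leather".
So the structure is [[cavern [river [canyon silk]]] [boar [leather knife]]].

[[cavern [river [canyon silk]]] [boar [leather knife]]]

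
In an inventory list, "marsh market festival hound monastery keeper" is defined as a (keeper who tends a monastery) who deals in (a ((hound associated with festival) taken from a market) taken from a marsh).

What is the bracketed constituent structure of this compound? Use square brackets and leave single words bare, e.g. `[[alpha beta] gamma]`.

[[marsh [market [festival hound]]] [monastery keeper]]

Whole compound: head "keeper" (specifically "monastery keeper"), modifier "marsh market festival hound".
Inside "marsh market festival hound": head "hound" (specifically "market festival hound"), modifier "marsh".
Inside "market festival hound": head "hound" (specifically "festival hound"), modifier "market".
Inside "festival hound": head "hound", modifier "festival".
Inside "monastery keeper": head "keeper", modifier "monastery".
Putting it together: [[marsh [market [festival hound]]] [monastery keeper]].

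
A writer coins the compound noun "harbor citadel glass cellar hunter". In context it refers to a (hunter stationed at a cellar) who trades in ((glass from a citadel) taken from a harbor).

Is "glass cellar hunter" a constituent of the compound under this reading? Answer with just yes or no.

no

The top-level split is [harbor citadel glass] [cellar hunter]; the full structure is [[harbor [citadel glass]] [cellar hunter]].
"glass cellar hunter" straddles a constituent boundary, so it is not a single unit.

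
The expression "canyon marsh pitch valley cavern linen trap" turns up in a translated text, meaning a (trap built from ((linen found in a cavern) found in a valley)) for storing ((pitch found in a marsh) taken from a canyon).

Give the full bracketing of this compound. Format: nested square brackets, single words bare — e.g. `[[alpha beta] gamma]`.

[[canyon [marsh pitch]] [[valley [cavern linen]] trap]]

Whole compound: head "trap" (specifically "valley cavern linen trap"), modifier "canyon marsh pitch".
Within "canyon marsh pitch", the head is "pitch" (specifically "marsh pitch") and the modifier is "canyon".
Within "marsh pitch", the head is "pitch" and the modifier is "marsh".
Within "valley cavern linen trap", the head is "trap" and the modifier is "valley cavern linen".
Within "valley cavern linen", the head is "linen" (specifically "cavern linen") and the modifier is "valley".
Within "cavern linen", the head is "linen" and the modifier is "cavern".
Putting it together: [[canyon [marsh pitch]] [[valley [cavern linen]] trap]].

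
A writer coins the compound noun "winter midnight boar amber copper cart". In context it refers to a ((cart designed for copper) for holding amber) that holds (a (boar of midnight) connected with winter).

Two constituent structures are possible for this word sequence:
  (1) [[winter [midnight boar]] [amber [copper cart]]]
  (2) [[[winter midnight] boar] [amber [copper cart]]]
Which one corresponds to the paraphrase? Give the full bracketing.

[[winter [midnight boar]] [amber [copper cart]]]

The paraphrase's head is the "cart" part ("amber copper cart"); its modifier is "winter midnight boar".
That top-level split, carried through the inner groups, gives [[winter [midnight boar]] [amber [copper cart]]].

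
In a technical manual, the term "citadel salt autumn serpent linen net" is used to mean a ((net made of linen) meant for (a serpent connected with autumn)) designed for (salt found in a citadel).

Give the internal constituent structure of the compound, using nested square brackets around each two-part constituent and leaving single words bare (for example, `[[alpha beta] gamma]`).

[[citadel salt] [[autumn serpent] [linen net]]]

Overall it is a kind of net (specifically "autumn serpent linen net"); the modifier is "citadel salt".
"citadel salt" → head "salt", modifier "citadel".
"autumn serpent linen net" → head "net" (specifically "linen net"), modifier "autumn serpent".
"autumn serpent" → head "serpent", modifier "autumn".
"linen net" → head "net", modifier "linen".
Assembled: [[citadel salt] [[autumn serpent] [linen net]]].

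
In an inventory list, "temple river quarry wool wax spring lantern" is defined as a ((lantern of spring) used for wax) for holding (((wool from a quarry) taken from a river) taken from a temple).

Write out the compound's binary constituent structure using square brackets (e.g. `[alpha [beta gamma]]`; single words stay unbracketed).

At the top level: head "lantern" (specifically "wax spring lantern"); modifier "temple river quarry wool".
Inside "temple river quarry wool": head "wool" (specifically "river quarry wool"), modifier "temple".
Inside "river quarry wool": head "wool" (specifically "quarry wool"), modifier "river".
Inside "quarry wool": head "wool", modifier "quarry".
Inside "wax spring lantern": head "lantern" (specifically "spring lantern"), modifier "wax".
Inside "spring lantern": head "lantern", modifier "spring".
So the structure is [[temple [river [quarry wool]]] [wax [spring lantern]]].

[[temple [river [quarry wool]]] [wax [spring lantern]]]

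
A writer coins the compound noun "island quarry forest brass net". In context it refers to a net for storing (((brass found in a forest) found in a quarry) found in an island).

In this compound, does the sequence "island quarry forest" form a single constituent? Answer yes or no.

The top-level split is [island quarry forest brass] [net]; the full structure is [[island [quarry [forest brass]]] net].
"island quarry forest" straddles a constituent boundary, so it is not a single unit.

no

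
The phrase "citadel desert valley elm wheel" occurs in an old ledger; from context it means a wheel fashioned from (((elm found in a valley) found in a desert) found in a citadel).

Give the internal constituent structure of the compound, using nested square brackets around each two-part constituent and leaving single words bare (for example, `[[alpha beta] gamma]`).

The outermost head in the paraphrase is "wheel", modified by "citadel desert valley elm".
Within "citadel desert valley elm", the head is "elm" (specifically "desert valley elm") and the modifier is "citadel".
Within "desert valley elm", the head is "elm" (specifically "valley elm") and the modifier is "desert".
Within "valley elm", the head is "elm" and the modifier is "valley".
Assembled: [[citadel [desert [valley elm]]] wheel].

[[citadel [desert [valley elm]]] wheel]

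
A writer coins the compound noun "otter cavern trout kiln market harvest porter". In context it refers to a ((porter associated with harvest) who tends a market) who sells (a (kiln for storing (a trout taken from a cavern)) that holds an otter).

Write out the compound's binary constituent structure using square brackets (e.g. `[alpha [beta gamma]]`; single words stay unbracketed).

[[otter [[cavern trout] kiln]] [market [harvest porter]]]

At the top level: head "porter" (specifically "market harvest porter"); modifier "otter cavern trout kiln".
Inside "otter cavern trout kiln": head "kiln" (specifically "cavern trout kiln"), modifier "otter".
Inside "cavern trout kiln": head "kiln", modifier "cavern trout".
Inside "cavern trout": head "trout", modifier "cavern".
Inside "market harvest porter": head "porter" (specifically "harvest porter"), modifier "market".
Inside "harvest porter": head "porter", modifier "harvest".
Putting it together: [[otter [[cavern trout] kiln]] [market [harvest porter]]].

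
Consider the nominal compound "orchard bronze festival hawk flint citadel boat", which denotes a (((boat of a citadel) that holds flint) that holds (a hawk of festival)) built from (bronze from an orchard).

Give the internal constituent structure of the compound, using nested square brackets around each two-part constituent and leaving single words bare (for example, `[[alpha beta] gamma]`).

Whole compound: head "boat" (specifically "festival hawk flint citadel boat"), modifier "orchard bronze".
Inside "orchard bronze": head "bronze", modifier "orchard".
Inside "festival hawk flint citadel boat": head "boat" (specifically "flint citadel boat"), modifier "festival hawk".
Inside "festival hawk": head "hawk", modifier "festival".
Inside "flint citadel boat": head "boat" (specifically "citadel boat"), modifier "flint".
Inside "citadel boat": head "boat", modifier "citadel".
So the structure is [[orchard bronze] [[festival hawk] [flint [citadel boat]]]].

[[orchard bronze] [[festival hawk] [flint [citadel boat]]]]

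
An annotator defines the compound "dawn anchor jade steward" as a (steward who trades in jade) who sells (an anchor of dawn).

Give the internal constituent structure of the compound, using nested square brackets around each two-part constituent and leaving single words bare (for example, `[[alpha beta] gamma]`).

[[dawn anchor] [jade steward]]

The outermost head in the paraphrase is "steward" (specifically "jade steward"), modified by "dawn anchor".
Within "dawn anchor", the head is "anchor" and the modifier is "dawn".
Within "jade steward", the head is "steward" and the modifier is "jade".
Putting it together: [[dawn anchor] [jade steward]].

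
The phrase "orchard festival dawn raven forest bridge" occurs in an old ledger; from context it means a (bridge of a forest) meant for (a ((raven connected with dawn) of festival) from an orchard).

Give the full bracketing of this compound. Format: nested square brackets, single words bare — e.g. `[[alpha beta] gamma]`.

[[orchard [festival [dawn raven]]] [forest bridge]]

Whole compound: head "bridge" (specifically "forest bridge"), modifier "orchard festival dawn raven".
Inside "orchard festival dawn raven": head "raven" (specifically "festival dawn raven"), modifier "orchard".
Inside "festival dawn raven": head "raven" (specifically "dawn raven"), modifier "festival".
Inside "dawn raven": head "raven", modifier "dawn".
Inside "forest bridge": head "bridge", modifier "forest".
Putting it together: [[orchard [festival [dawn raven]]] [forest bridge]].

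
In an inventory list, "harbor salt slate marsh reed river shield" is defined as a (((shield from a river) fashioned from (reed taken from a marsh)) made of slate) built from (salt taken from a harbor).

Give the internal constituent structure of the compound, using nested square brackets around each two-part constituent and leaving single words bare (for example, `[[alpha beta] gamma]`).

[[harbor salt] [slate [[marsh reed] [river shield]]]]

Overall it is a kind of shield (specifically "slate marsh reed river shield"); the modifier is "harbor salt".
"harbor salt" → head "salt", modifier "harbor".
"slate marsh reed river shield" → head "shield" (specifically "marsh reed river shield"), modifier "slate".
"marsh reed river shield" → head "shield" (specifically "river shield"), modifier "marsh reed".
"marsh reed" → head "reed", modifier "marsh".
"river shield" → head "shield", modifier "river".
Assembled: [[harbor salt] [slate [[marsh reed] [river shield]]]].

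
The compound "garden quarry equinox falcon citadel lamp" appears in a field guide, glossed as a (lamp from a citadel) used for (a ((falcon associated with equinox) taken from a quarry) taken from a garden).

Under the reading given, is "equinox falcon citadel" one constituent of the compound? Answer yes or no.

The top-level split is [garden quarry equinox falcon] [citadel lamp]; the full structure is [[garden [quarry [equinox falcon]]] [citadel lamp]].
"equinox falcon citadel" straddles a constituent boundary, so it is not a single unit.

no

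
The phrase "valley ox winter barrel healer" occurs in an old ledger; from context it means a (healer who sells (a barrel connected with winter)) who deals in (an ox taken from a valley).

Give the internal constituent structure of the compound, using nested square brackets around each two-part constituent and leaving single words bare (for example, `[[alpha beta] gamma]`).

[[valley ox] [[winter barrel] healer]]

Whole compound: head "healer" (specifically "winter barrel healer"), modifier "valley ox".
Inside "valley ox": head "ox", modifier "valley".
Inside "winter barrel healer": head "healer", modifier "winter barrel".
Inside "winter barrel": head "barrel", modifier "winter".
Assembled: [[valley ox] [[winter barrel] healer]].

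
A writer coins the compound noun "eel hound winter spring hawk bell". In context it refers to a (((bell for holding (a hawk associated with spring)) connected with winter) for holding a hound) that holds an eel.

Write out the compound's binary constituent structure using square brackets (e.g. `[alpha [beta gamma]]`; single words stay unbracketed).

[eel [hound [winter [[spring hawk] bell]]]]

The outermost head in the paraphrase is "bell" (specifically "hound winter spring hawk bell"), modified by "eel".
Within "hound winter spring hawk bell", the head is "bell" (specifically "winter spring hawk bell") and the modifier is "hound".
Within "winter spring hawk bell", the head is "bell" (specifically "spring hawk bell") and the modifier is "winter".
Within "spring hawk bell", the head is "bell" and the modifier is "spring hawk".
Within "spring hawk", the head is "hawk" and the modifier is "spring".
Putting it together: [eel [hound [winter [[spring hawk] bell]]]].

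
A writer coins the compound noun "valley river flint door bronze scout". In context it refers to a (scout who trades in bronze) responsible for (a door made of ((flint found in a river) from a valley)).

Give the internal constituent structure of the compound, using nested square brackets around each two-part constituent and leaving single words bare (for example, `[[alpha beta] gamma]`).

[[[valley [river flint]] door] [bronze scout]]

At the top level: head "scout" (specifically "bronze scout"); modifier "valley river flint door".
"valley river flint door" → head "door", modifier "valley river flint".
"valley river flint" → head "flint" (specifically "river flint"), modifier "valley".
"river flint" → head "flint", modifier "river".
"bronze scout" → head "scout", modifier "bronze".
Assembled: [[[valley [river flint]] door] [bronze scout]].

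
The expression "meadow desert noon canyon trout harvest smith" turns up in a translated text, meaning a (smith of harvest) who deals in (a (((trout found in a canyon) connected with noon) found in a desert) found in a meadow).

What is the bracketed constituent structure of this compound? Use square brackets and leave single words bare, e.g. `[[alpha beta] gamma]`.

[[meadow [desert [noon [canyon trout]]]] [harvest smith]]

At the top level: head "smith" (specifically "harvest smith"); modifier "meadow desert noon canyon trout".
Inside "meadow desert noon canyon trout": head "trout" (specifically "desert noon canyon trout"), modifier "meadow".
Inside "desert noon canyon trout": head "trout" (specifically "noon canyon trout"), modifier "desert".
Inside "noon canyon trout": head "trout" (specifically "canyon trout"), modifier "noon".
Inside "canyon trout": head "trout", modifier "canyon".
Inside "harvest smith": head "smith", modifier "harvest".
Assembled: [[meadow [desert [noon [canyon trout]]]] [harvest smith]].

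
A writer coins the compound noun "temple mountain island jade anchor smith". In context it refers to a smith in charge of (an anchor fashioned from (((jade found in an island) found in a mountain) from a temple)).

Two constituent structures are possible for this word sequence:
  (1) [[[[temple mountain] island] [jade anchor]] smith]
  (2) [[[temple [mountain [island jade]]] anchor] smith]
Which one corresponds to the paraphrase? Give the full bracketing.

The paraphrase's head is the "smith" part ("smith"); its modifier is "temple mountain island jade anchor".
That top-level split, carried through the inner groups, gives [[[temple [mountain [island jade]]] anchor] smith].

[[[temple [mountain [island jade]]] anchor] smith]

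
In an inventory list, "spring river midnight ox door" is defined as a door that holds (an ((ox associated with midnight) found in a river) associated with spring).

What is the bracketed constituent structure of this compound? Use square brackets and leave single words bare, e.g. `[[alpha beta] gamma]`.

[[spring [river [midnight ox]]] door]

The outermost head in the paraphrase is "door", modified by "spring river midnight ox".
"spring river midnight ox" → head "ox" (specifically "river midnight ox"), modifier "spring".
"river midnight ox" → head "ox" (specifically "midnight ox"), modifier "river".
"midnight ox" → head "ox", modifier "midnight".
So the structure is [[spring [river [midnight ox]]] door].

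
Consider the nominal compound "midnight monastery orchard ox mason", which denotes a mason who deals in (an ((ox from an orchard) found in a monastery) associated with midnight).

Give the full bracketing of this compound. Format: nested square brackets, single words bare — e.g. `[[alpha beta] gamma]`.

[[midnight [monastery [orchard ox]]] mason]

Whole compound: head "mason", modifier "midnight monastery orchard ox".
Within "midnight monastery orchard ox", the head is "ox" (specifically "monastery orchard ox") and the modifier is "midnight".
Within "monastery orchard ox", the head is "ox" (specifically "orchard ox") and the modifier is "monastery".
Within "orchard ox", the head is "ox" and the modifier is "orchard".
Assembled: [[midnight [monastery [orchard ox]]] mason].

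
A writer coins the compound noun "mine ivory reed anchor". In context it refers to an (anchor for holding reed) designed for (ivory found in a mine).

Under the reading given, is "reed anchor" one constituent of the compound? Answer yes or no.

yes

The paraphrase groups the words so that "reed anchor" is one unit: it corresponds to a single parenthesized sub-phrase.
The full structure is [[mine ivory] [reed anchor]], in which [reed anchor] is a constituent.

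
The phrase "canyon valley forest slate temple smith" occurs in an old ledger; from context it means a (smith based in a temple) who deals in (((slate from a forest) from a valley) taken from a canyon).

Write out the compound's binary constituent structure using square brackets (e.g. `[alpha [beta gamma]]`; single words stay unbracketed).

Whole compound: head "smith" (specifically "temple smith"), modifier "canyon valley forest slate".
Within "canyon valley forest slate", the head is "slate" (specifically "valley forest slate") and the modifier is "canyon".
Within "valley forest slate", the head is "slate" (specifically "forest slate") and the modifier is "valley".
Within "forest slate", the head is "slate" and the modifier is "forest".
Within "temple smith", the head is "smith" and the modifier is "temple".
So the structure is [[canyon [valley [forest slate]]] [temple smith]].

[[canyon [valley [forest slate]]] [temple smith]]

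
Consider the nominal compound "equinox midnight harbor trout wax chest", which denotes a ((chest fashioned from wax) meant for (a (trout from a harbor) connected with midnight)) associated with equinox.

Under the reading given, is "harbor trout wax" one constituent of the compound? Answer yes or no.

no

The top-level split is [equinox] [midnight harbor trout wax chest]; the full structure is [equinox [[midnight [harbor trout]] [wax chest]]].
"harbor trout wax" straddles a constituent boundary, so it is not a single unit.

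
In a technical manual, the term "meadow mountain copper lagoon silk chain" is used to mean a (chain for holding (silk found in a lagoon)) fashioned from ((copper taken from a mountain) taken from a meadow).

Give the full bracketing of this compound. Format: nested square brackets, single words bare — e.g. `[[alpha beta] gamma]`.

At the top level: head "chain" (specifically "lagoon silk chain"); modifier "meadow mountain copper".
"meadow mountain copper" → head "copper" (specifically "mountain copper"), modifier "meadow".
"mountain copper" → head "copper", modifier "mountain".
"lagoon silk chain" → head "chain", modifier "lagoon silk".
"lagoon silk" → head "silk", modifier "lagoon".
Assembled: [[meadow [mountain copper]] [[lagoon silk] chain]].

[[meadow [mountain copper]] [[lagoon silk] chain]]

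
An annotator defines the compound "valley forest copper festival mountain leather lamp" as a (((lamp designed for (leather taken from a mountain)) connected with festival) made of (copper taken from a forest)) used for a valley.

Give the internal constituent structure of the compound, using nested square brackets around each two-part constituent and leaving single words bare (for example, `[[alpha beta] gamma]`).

Whole compound: head "lamp" (specifically "forest copper festival mountain leather lamp"), modifier "valley".
Within "forest copper festival mountain leather lamp", the head is "lamp" (specifically "festival mountain leather lamp") and the modifier is "forest copper".
Within "forest copper", the head is "copper" and the modifier is "forest".
Within "festival mountain leather lamp", the head is "lamp" (specifically "mountain leather lamp") and the modifier is "festival".
Within "mountain leather lamp", the head is "lamp" and the modifier is "mountain leather".
Within "mountain leather", the head is "leather" and the modifier is "mountain".
Putting it together: [valley [[forest copper] [festival [[mountain leather] lamp]]]].

[valley [[forest copper] [festival [[mountain leather] lamp]]]]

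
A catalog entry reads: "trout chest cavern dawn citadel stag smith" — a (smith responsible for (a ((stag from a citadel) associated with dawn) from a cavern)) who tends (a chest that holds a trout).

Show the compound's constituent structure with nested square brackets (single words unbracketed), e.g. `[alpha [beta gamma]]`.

At the top level: head "smith" (specifically "cavern dawn citadel stag smith"); modifier "trout chest".
Inside "trout chest": head "chest", modifier "trout".
Inside "cavern dawn citadel stag smith": head "smith", modifier "cavern dawn citadel stag".
Inside "cavern dawn citadel stag": head "stag" (specifically "dawn citadel stag"), modifier "cavern".
Inside "dawn citadel stag": head "stag" (specifically "citadel stag"), modifier "dawn".
Inside "citadel stag": head "stag", modifier "citadel".
So the structure is [[trout chest] [[cavern [dawn [citadel stag]]] smith]].

[[trout chest] [[cavern [dawn [citadel stag]]] smith]]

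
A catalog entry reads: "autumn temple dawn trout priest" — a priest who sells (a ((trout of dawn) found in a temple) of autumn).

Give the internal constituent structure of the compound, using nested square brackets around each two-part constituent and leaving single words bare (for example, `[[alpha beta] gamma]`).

[[autumn [temple [dawn trout]]] priest]

Whole compound: head "priest", modifier "autumn temple dawn trout".
Within "autumn temple dawn trout", the head is "trout" (specifically "temple dawn trout") and the modifier is "autumn".
Within "temple dawn trout", the head is "trout" (specifically "dawn trout") and the modifier is "temple".
Within "dawn trout", the head is "trout" and the modifier is "dawn".
So the structure is [[autumn [temple [dawn trout]]] priest].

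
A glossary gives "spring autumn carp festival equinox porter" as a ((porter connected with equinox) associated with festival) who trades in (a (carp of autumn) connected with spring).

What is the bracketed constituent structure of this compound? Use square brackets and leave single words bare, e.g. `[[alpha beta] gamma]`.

Whole compound: head "porter" (specifically "festival equinox porter"), modifier "spring autumn carp".
"spring autumn carp" → head "carp" (specifically "autumn carp"), modifier "spring".
"autumn carp" → head "carp", modifier "autumn".
"festival equinox porter" → head "porter" (specifically "equinox porter"), modifier "festival".
"equinox porter" → head "porter", modifier "equinox".
So the structure is [[spring [autumn carp]] [festival [equinox porter]]].

[[spring [autumn carp]] [festival [equinox porter]]]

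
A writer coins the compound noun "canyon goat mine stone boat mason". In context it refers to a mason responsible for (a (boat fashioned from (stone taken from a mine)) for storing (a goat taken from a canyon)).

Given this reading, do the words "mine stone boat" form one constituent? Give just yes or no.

yes

The paraphrase groups the words so that "mine stone boat" is one unit: it corresponds to a single parenthesized sub-phrase.
The full structure is [[[canyon goat] [[mine stone] boat]] mason], in which [mine stone boat] is a constituent.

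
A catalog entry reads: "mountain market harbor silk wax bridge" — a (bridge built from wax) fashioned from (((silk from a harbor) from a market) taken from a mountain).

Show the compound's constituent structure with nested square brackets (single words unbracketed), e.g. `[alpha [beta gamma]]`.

[[mountain [market [harbor silk]]] [wax bridge]]

The outermost head in the paraphrase is "bridge" (specifically "wax bridge"), modified by "mountain market harbor silk".
"mountain market harbor silk" → head "silk" (specifically "market harbor silk"), modifier "mountain".
"market harbor silk" → head "silk" (specifically "harbor silk"), modifier "market".
"harbor silk" → head "silk", modifier "harbor".
"wax bridge" → head "bridge", modifier "wax".
Assembled: [[mountain [market [harbor silk]]] [wax bridge]].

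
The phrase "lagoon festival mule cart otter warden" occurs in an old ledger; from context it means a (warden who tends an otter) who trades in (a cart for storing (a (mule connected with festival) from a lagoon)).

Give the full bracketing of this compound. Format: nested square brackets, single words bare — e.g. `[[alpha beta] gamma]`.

Overall it is a kind of warden (specifically "otter warden"); the modifier is "lagoon festival mule cart".
"lagoon festival mule cart" → head "cart", modifier "lagoon festival mule".
"lagoon festival mule" → head "mule" (specifically "festival mule"), modifier "lagoon".
"festival mule" → head "mule", modifier "festival".
"otter warden" → head "warden", modifier "otter".
Putting it together: [[[lagoon [festival mule]] cart] [otter warden]].

[[[lagoon [festival mule]] cart] [otter warden]]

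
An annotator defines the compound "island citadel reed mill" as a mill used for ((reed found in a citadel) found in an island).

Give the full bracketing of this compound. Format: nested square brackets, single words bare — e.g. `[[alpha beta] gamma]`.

[[island [citadel reed]] mill]

Whole compound: head "mill", modifier "island citadel reed".
"island citadel reed" → head "reed" (specifically "citadel reed"), modifier "island".
"citadel reed" → head "reed", modifier "citadel".
Assembled: [[island [citadel reed]] mill].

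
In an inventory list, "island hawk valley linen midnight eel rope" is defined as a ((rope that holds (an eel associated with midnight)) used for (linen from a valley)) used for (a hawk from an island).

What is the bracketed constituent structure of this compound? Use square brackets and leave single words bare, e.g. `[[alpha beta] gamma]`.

Whole compound: head "rope" (specifically "valley linen midnight eel rope"), modifier "island hawk".
Within "island hawk", the head is "hawk" and the modifier is "island".
Within "valley linen midnight eel rope", the head is "rope" (specifically "midnight eel rope") and the modifier is "valley linen".
Within "valley linen", the head is "linen" and the modifier is "valley".
Within "midnight eel rope", the head is "rope" and the modifier is "midnight eel".
Within "midnight eel", the head is "eel" and the modifier is "midnight".
Assembled: [[island hawk] [[valley linen] [[midnight eel] rope]]].

[[island hawk] [[valley linen] [[midnight eel] rope]]]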